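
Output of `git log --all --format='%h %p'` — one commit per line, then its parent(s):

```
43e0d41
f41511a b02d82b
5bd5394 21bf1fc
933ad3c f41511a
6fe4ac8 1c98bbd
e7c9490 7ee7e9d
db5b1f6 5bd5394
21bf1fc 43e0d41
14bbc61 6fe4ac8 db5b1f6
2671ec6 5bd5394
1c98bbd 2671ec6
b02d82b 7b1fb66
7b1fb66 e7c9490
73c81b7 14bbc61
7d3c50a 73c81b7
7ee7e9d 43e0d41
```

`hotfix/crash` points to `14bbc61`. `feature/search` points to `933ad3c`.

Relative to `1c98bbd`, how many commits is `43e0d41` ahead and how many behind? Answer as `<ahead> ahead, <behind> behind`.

Reachable from 43e0d41: {43e0d41}.
Reachable from 1c98bbd: {1c98bbd, 21bf1fc, 2671ec6, 43e0d41, 5bd5394}.
Only in 43e0d41's history (ahead): {} — 0.
Only in 1c98bbd's history (behind): {1c98bbd, 21bf1fc, 2671ec6, 5bd5394} — 4.

0 ahead, 4 behind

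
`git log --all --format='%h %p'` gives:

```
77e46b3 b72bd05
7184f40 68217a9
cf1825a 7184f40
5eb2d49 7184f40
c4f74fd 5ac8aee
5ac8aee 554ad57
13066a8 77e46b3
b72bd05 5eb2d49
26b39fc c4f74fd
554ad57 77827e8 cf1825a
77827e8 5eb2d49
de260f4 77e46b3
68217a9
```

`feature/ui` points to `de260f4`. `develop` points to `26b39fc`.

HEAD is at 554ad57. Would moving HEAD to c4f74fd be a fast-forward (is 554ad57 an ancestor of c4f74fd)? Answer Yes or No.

Yes

A fast-forward from 554ad57 to c4f74fd is possible iff 554ad57 is an ancestor of c4f74fd.
Ancestors of c4f74fd: {554ad57, 5ac8aee, 5eb2d49, 68217a9, 7184f40, 77827e8, c4f74fd, cf1825a}.
554ad57 is among them, so fast-forward is possible.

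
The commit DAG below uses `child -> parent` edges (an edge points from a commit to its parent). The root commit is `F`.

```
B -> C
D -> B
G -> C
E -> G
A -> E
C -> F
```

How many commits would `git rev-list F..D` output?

3

Reachable from D: {B, C, D, F}.
Reachable from F: {F}.
In D's history but not F's: {B, C, D} — 3 commits.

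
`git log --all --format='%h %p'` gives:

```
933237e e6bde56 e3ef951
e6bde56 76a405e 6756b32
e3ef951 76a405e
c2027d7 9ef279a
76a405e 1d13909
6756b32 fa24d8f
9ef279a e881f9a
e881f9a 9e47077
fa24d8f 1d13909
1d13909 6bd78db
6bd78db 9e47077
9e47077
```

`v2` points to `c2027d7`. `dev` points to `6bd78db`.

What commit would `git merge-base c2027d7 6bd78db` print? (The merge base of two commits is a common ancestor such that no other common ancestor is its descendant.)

Ancestors of c2027d7: {9e47077, 9ef279a, c2027d7, e881f9a}.
Ancestors of 6bd78db: {6bd78db, 9e47077}.
Common ancestors: {9e47077}.
The only common ancestor is 9e47077, so it is the merge base.

9e47077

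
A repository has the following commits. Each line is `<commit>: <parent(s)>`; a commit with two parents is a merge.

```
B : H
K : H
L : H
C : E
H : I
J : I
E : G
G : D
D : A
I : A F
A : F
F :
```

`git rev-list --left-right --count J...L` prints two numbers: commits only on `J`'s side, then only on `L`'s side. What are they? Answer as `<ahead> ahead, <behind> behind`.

Reachable from J: {A, F, I, J}.
Reachable from L: {A, F, H, I, L}.
Only in J's history (ahead): {J} — 1.
Only in L's history (behind): {H, L} — 2.

1 ahead, 2 behind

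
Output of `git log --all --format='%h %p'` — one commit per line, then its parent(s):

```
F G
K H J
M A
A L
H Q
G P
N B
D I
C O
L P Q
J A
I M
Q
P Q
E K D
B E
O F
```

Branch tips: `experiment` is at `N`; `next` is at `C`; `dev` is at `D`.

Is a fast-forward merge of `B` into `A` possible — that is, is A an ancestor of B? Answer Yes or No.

Yes

A fast-forward from A to B is possible iff A is an ancestor of B.
Ancestors of B: {A, B, D, E, H, I, J, K, L, M, P, Q}.
A is among them, so fast-forward is possible.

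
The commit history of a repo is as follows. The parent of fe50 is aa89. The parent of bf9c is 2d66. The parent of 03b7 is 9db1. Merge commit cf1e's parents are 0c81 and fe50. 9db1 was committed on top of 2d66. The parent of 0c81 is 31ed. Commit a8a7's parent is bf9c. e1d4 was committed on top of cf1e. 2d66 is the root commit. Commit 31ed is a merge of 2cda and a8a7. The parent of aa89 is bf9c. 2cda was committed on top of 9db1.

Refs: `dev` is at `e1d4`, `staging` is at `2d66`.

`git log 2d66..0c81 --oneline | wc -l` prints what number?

6

Reachable from 0c81: {0c81, 2cda, 2d66, 31ed, 9db1, a8a7, bf9c}.
Reachable from 2d66: {2d66}.
In 0c81's history but not 2d66's: {0c81, 2cda, 31ed, 9db1, a8a7, bf9c} — 6 commits.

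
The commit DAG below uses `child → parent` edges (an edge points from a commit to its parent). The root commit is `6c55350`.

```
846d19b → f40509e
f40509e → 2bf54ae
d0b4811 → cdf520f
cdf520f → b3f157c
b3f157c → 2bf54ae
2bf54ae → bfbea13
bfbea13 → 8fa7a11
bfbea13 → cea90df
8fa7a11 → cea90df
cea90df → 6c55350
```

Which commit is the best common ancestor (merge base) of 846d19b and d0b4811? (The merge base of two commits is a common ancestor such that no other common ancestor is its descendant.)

2bf54ae

Ancestors of 846d19b: {2bf54ae, 6c55350, 846d19b, 8fa7a11, bfbea13, cea90df, f40509e}.
Ancestors of d0b4811: {2bf54ae, 6c55350, 8fa7a11, b3f157c, bfbea13, cdf520f, cea90df, d0b4811}.
Common ancestors: {2bf54ae, 6c55350, 8fa7a11, bfbea13, cea90df}.
Among these, 2bf54ae is not an ancestor of any other common ancestor — it is the merge base.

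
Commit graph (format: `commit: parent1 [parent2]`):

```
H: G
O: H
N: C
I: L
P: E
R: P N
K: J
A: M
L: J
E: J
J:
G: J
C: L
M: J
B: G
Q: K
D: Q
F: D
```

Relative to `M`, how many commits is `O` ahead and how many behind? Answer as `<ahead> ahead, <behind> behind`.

Reachable from O: {G, H, J, O}.
Reachable from M: {J, M}.
Only in O's history (ahead): {G, H, O} — 3.
Only in M's history (behind): {M} — 1.

3 ahead, 1 behind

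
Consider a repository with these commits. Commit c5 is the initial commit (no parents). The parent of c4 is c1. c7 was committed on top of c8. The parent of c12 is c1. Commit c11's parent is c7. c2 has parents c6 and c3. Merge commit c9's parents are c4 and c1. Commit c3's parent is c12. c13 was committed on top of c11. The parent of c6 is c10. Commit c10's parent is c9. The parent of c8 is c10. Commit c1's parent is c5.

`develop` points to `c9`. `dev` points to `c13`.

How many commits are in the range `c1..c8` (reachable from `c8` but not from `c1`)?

Reachable from c8: {c1, c10, c4, c5, c8, c9}.
Reachable from c1: {c1, c5}.
In c8's history but not c1's: {c10, c4, c8, c9} — 4 commits.

4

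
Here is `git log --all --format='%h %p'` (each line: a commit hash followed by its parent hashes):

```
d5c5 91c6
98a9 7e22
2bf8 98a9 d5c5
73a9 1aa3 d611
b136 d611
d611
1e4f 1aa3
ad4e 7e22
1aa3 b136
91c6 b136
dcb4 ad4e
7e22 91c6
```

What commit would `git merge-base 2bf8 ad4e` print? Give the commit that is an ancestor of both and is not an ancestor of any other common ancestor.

7e22

Ancestors of 2bf8: {2bf8, 7e22, 91c6, 98a9, b136, d5c5, d611}.
Ancestors of ad4e: {7e22, 91c6, ad4e, b136, d611}.
Common ancestors: {7e22, 91c6, b136, d611}.
Among these, 7e22 is not an ancestor of any other common ancestor — it is the merge base.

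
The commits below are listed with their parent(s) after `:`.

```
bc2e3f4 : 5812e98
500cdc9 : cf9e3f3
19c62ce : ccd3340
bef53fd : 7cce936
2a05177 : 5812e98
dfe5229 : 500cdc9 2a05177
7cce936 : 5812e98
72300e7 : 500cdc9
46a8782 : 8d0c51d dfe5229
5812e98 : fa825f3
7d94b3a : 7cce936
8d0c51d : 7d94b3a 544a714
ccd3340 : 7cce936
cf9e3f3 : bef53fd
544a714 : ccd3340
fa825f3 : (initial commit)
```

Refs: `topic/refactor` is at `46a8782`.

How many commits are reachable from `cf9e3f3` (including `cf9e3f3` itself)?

Walking parent pointers from cf9e3f3: reachable set = {5812e98, 7cce936, bef53fd, cf9e3f3, fa825f3}.
That is 5 commits.

5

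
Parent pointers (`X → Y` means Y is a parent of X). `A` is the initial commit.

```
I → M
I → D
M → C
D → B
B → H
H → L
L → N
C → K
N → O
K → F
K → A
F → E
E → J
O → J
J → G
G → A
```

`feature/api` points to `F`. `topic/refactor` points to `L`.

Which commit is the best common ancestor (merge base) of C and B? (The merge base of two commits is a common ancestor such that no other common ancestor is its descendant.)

Ancestors of C: {A, C, E, F, G, J, K}.
Ancestors of B: {A, B, G, H, J, L, N, O}.
Common ancestors: {A, G, J}.
Among these, J is not an ancestor of any other common ancestor — it is the merge base.

J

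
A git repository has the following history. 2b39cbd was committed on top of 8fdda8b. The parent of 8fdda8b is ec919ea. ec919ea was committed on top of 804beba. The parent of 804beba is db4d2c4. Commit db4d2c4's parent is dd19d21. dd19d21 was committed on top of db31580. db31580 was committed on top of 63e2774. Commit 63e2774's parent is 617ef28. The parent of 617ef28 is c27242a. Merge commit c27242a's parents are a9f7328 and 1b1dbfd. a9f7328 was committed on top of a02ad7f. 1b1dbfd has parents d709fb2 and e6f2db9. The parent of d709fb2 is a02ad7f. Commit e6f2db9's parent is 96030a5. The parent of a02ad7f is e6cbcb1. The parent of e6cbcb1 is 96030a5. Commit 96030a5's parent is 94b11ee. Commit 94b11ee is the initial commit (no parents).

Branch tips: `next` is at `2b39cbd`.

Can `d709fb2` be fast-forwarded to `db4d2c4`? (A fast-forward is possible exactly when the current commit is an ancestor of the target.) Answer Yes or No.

Yes

A fast-forward from d709fb2 to db4d2c4 is possible iff d709fb2 is an ancestor of db4d2c4.
Ancestors of db4d2c4: {1b1dbfd, 617ef28, 63e2774, 94b11ee, 96030a5, a02ad7f, a9f7328, c27242a, d709fb2, db31580, db4d2c4, dd19d21, e6cbcb1, e6f2db9}.
d709fb2 is among them, so fast-forward is possible.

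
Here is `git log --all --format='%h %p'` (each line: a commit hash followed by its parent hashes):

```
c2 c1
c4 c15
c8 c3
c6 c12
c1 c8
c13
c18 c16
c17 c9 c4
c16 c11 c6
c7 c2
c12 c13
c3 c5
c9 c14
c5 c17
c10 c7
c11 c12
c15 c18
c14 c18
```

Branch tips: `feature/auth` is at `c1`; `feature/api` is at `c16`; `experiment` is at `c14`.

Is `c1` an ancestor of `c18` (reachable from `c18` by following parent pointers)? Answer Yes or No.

Ancestors of c18: {c11, c12, c13, c16, c18, c6}.
c1 is not in that set, so it is not an ancestor of c18.

No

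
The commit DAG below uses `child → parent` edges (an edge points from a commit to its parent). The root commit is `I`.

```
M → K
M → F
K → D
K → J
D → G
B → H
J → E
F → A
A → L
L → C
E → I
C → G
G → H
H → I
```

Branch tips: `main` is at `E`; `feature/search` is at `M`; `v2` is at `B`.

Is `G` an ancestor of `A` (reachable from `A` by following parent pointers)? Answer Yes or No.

Yes

Ancestors of A (commits reachable by following parents): {A, C, G, H, I, L}.
G is in that set, so it is an ancestor of A.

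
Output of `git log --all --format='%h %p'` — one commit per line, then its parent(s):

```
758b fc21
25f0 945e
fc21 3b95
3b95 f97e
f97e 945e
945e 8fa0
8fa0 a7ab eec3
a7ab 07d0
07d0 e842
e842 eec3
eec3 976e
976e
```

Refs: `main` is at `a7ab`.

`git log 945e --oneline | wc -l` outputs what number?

Walking parent pointers from 945e: reachable set = {07d0, 8fa0, 945e, 976e, a7ab, e842, eec3}.
That is 7 commits.

7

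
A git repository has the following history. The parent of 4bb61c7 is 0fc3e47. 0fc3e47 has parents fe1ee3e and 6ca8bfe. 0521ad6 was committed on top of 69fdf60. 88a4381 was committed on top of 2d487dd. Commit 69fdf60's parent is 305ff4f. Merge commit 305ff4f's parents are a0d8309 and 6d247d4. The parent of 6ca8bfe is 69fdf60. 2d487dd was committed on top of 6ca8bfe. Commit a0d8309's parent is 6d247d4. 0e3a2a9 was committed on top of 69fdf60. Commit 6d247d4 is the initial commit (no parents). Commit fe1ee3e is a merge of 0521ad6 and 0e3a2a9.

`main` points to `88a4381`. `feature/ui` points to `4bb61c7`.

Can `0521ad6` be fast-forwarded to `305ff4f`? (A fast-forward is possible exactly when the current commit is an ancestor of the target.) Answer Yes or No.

No

A fast-forward from 0521ad6 to 305ff4f is possible iff 0521ad6 is an ancestor of 305ff4f.
Ancestors of 305ff4f: {305ff4f, 6d247d4, a0d8309}.
0521ad6 is not among them, so fast-forward is not possible.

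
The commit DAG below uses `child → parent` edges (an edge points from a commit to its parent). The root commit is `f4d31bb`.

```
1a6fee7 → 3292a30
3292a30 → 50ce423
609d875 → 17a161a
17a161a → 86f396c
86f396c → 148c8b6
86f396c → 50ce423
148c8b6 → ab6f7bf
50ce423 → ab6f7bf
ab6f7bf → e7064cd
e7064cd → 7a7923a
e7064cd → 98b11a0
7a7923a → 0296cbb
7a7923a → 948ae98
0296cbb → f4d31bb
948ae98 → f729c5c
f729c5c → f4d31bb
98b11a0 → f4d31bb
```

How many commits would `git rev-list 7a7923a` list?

Walking parent pointers from 7a7923a: reachable set = {0296cbb, 7a7923a, 948ae98, f4d31bb, f729c5c}.
That is 5 commits.

5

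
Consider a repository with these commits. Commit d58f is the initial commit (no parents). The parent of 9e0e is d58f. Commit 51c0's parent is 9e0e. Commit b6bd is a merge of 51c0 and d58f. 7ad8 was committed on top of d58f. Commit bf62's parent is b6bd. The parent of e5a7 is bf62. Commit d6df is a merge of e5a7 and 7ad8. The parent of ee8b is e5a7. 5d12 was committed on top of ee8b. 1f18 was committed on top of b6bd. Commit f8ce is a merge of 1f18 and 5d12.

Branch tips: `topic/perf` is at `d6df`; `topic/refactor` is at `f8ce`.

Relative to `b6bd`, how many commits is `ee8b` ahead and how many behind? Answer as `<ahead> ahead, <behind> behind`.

3 ahead, 0 behind

Reachable from ee8b: {51c0, 9e0e, b6bd, bf62, d58f, e5a7, ee8b}.
Reachable from b6bd: {51c0, 9e0e, b6bd, d58f}.
Only in ee8b's history (ahead): {bf62, e5a7, ee8b} — 3.
Only in b6bd's history (behind): {} — 0.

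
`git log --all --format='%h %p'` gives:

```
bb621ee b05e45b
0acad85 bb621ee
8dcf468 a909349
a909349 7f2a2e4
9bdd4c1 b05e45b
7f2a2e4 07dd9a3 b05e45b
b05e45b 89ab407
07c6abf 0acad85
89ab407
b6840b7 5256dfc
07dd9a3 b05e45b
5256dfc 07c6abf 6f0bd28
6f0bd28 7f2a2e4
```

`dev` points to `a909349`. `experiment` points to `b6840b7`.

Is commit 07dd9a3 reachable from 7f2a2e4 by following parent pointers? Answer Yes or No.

Yes

Ancestors of 7f2a2e4 (commits reachable by following parents): {07dd9a3, 7f2a2e4, 89ab407, b05e45b}.
07dd9a3 is in that set, so it is an ancestor of 7f2a2e4.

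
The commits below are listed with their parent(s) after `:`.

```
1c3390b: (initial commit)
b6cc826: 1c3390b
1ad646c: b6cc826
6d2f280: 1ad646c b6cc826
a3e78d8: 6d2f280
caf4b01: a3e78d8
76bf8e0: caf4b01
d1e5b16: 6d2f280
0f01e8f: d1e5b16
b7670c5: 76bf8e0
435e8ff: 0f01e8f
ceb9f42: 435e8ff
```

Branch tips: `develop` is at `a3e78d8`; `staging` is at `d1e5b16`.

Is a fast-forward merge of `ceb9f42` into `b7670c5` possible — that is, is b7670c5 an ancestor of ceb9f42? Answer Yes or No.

A fast-forward from b7670c5 to ceb9f42 is possible iff b7670c5 is an ancestor of ceb9f42.
Ancestors of ceb9f42: {0f01e8f, 1ad646c, 1c3390b, 435e8ff, 6d2f280, b6cc826, ceb9f42, d1e5b16}.
b7670c5 is not among them, so fast-forward is not possible.

No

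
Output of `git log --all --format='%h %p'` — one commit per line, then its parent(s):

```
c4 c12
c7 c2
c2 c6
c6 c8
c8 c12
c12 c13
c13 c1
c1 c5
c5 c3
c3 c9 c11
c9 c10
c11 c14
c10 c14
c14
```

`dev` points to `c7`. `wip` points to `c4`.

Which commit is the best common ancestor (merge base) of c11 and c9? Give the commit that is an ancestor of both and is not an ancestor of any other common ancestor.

Ancestors of c11: {c11, c14}.
Ancestors of c9: {c10, c14, c9}.
Common ancestors: {c14}.
The only common ancestor is c14, so it is the merge base.

c14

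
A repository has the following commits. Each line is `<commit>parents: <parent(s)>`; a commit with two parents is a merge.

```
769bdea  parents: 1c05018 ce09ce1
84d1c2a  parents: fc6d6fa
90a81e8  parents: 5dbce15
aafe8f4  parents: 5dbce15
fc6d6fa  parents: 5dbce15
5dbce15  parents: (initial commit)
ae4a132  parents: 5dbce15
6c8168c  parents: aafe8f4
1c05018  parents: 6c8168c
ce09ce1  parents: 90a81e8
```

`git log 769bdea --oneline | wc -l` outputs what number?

Walking parent pointers from 769bdea: reachable set = {1c05018, 5dbce15, 6c8168c, 769bdea, 90a81e8, aafe8f4, ce09ce1}.
That is 7 commits.

7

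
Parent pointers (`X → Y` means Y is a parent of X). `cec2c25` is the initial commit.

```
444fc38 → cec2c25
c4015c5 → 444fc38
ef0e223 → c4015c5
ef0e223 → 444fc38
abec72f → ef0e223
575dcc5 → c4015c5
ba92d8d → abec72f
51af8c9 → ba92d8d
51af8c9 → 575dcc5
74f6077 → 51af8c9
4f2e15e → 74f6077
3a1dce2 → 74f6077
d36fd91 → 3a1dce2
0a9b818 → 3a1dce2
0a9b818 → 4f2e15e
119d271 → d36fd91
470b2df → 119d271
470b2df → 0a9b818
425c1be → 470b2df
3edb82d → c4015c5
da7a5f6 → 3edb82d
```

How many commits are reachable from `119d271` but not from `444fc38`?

Reachable from 119d271: {119d271, 3a1dce2, 444fc38, 51af8c9, 575dcc5, 74f6077, abec72f, ba92d8d, c4015c5, cec2c25, d36fd91, ef0e223}.
Reachable from 444fc38: {444fc38, cec2c25}.
In 119d271's history but not 444fc38's: {119d271, 3a1dce2, 51af8c9, 575dcc5, 74f6077, abec72f, ba92d8d, c4015c5, d36fd91, ef0e223} — 10 commits.

10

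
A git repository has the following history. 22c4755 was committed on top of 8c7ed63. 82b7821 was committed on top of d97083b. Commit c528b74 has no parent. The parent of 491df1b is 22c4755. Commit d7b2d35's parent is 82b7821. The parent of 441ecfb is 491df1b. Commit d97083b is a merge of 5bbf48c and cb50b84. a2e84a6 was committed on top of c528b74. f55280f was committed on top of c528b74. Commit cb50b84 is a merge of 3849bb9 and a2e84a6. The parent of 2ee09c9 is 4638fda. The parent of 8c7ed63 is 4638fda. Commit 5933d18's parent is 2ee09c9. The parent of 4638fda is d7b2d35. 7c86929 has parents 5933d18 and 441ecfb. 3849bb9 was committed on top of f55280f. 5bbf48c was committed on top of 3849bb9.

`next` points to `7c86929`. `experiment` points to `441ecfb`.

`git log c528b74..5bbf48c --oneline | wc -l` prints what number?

Reachable from 5bbf48c: {3849bb9, 5bbf48c, c528b74, f55280f}.
Reachable from c528b74: {c528b74}.
In 5bbf48c's history but not c528b74's: {3849bb9, 5bbf48c, f55280f} — 3 commits.

3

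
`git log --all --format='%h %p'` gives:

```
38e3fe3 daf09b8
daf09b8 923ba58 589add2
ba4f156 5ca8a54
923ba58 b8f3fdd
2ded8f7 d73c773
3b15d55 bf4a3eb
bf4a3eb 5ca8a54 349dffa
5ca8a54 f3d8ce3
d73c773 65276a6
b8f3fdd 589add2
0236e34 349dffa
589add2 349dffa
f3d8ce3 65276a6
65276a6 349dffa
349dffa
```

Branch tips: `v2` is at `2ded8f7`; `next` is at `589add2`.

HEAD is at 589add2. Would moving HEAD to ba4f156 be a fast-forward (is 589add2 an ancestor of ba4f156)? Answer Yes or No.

A fast-forward from 589add2 to ba4f156 is possible iff 589add2 is an ancestor of ba4f156.
Ancestors of ba4f156: {349dffa, 5ca8a54, 65276a6, ba4f156, f3d8ce3}.
589add2 is not among them, so fast-forward is not possible.

No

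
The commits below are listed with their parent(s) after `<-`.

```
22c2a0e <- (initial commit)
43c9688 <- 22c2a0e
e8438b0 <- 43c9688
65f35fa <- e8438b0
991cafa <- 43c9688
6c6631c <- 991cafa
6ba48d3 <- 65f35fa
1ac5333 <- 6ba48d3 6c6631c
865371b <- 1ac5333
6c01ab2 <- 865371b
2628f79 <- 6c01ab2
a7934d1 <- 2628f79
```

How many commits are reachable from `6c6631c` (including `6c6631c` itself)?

4

Walking parent pointers from 6c6631c: reachable set = {22c2a0e, 43c9688, 6c6631c, 991cafa}.
That is 4 commits.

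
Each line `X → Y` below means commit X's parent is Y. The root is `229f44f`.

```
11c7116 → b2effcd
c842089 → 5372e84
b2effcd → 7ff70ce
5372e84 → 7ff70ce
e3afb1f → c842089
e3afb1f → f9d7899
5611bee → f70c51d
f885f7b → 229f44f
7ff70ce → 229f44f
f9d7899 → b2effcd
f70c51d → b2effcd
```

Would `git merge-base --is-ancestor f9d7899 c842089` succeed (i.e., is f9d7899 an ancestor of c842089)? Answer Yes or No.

No

Ancestors of c842089: {229f44f, 5372e84, 7ff70ce, c842089}.
f9d7899 is not in that set, so it is not an ancestor of c842089.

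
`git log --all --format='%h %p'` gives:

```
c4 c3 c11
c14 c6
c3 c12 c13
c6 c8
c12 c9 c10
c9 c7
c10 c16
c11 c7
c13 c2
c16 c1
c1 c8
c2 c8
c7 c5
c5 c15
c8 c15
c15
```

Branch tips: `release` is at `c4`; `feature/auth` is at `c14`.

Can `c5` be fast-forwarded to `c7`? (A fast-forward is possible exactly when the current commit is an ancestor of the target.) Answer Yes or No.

Yes

A fast-forward from c5 to c7 is possible iff c5 is an ancestor of c7.
Ancestors of c7: {c15, c5, c7}.
c5 is among them, so fast-forward is possible.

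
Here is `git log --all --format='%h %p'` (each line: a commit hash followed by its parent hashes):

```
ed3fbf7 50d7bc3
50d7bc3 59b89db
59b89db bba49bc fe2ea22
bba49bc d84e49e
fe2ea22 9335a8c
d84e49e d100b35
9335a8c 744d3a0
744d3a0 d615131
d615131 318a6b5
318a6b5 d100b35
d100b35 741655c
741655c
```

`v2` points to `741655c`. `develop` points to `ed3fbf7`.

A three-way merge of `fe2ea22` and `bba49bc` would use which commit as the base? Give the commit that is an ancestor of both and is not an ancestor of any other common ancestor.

Ancestors of fe2ea22: {318a6b5, 741655c, 744d3a0, 9335a8c, d100b35, d615131, fe2ea22}.
Ancestors of bba49bc: {741655c, bba49bc, d100b35, d84e49e}.
Common ancestors: {741655c, d100b35}.
Among these, d100b35 is not an ancestor of any other common ancestor — it is the merge base.

d100b35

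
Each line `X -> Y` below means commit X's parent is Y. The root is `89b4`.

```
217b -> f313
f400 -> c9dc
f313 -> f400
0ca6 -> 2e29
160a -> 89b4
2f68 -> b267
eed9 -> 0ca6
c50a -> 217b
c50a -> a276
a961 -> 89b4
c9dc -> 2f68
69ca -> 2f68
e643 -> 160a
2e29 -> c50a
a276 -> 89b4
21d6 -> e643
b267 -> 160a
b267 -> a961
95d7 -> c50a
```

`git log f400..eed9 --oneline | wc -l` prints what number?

7

Reachable from eed9: {0ca6, 160a, 217b, 2e29, 2f68, 89b4, a276, a961, b267, c50a, c9dc, eed9, f313, f400}.
Reachable from f400: {160a, 2f68, 89b4, a961, b267, c9dc, f400}.
In eed9's history but not f400's: {0ca6, 217b, 2e29, a276, c50a, eed9, f313} — 7 commits.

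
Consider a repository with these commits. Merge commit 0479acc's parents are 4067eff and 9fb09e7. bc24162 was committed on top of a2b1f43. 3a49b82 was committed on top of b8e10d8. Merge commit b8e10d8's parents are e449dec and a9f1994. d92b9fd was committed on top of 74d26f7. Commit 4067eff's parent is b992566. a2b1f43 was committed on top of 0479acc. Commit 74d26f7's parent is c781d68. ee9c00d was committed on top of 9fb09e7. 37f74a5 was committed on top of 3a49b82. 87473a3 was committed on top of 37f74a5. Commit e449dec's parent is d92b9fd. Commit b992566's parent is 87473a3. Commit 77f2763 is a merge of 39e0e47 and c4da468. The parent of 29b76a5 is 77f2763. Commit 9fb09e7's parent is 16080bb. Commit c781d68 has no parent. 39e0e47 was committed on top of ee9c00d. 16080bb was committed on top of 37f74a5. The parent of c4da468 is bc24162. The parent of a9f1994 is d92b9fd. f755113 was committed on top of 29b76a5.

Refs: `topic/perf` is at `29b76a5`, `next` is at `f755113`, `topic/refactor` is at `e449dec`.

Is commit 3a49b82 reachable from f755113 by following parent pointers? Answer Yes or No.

Ancestors of f755113 (commits reachable by following parents): {0479acc, 16080bb, 29b76a5, 37f74a5, 39e0e47, 3a49b82, 4067eff, 74d26f7, 77f2763, 87473a3, 9fb09e7, a2b1f43, a9f1994, b8e10d8, b992566, bc24162, c4da468, c781d68, d92b9fd, e449dec, ee9c00d, f755113}.
3a49b82 is in that set, so it is an ancestor of f755113.

Yes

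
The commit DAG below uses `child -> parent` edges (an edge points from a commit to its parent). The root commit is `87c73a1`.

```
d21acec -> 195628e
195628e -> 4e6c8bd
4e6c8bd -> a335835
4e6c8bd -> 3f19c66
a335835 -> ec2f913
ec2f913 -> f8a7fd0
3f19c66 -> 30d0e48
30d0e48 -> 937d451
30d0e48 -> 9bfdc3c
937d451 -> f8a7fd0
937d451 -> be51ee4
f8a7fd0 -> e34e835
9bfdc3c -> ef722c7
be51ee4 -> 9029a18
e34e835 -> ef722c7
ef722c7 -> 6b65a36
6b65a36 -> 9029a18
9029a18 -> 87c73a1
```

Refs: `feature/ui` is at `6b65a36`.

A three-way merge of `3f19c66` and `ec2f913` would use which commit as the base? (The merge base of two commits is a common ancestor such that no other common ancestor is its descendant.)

Ancestors of 3f19c66: {30d0e48, 3f19c66, 6b65a36, 87c73a1, 9029a18, 937d451, 9bfdc3c, be51ee4, e34e835, ef722c7, f8a7fd0}.
Ancestors of ec2f913: {6b65a36, 87c73a1, 9029a18, e34e835, ec2f913, ef722c7, f8a7fd0}.
Common ancestors: {6b65a36, 87c73a1, 9029a18, e34e835, ef722c7, f8a7fd0}.
Among these, f8a7fd0 is not an ancestor of any other common ancestor — it is the merge base.

f8a7fd0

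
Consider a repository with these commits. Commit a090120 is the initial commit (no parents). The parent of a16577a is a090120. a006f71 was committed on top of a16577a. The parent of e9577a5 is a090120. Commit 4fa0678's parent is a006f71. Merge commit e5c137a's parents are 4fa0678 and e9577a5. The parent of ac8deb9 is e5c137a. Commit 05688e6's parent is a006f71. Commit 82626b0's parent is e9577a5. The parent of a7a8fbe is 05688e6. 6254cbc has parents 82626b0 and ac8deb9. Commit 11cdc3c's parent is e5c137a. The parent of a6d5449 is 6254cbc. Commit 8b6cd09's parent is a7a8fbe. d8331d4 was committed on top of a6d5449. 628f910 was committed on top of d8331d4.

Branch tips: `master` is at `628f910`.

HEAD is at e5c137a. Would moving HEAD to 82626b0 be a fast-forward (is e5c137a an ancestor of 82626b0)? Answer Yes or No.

A fast-forward from e5c137a to 82626b0 is possible iff e5c137a is an ancestor of 82626b0.
Ancestors of 82626b0: {82626b0, a090120, e9577a5}.
e5c137a is not among them, so fast-forward is not possible.

No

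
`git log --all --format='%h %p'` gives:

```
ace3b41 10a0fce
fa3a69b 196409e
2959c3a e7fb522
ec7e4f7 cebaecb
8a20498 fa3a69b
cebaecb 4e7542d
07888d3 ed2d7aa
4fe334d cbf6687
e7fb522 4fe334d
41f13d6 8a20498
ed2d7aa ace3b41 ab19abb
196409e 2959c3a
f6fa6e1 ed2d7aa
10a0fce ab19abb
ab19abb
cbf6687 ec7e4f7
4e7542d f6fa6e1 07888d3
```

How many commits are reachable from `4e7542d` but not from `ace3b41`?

4

Reachable from 4e7542d: {07888d3, 10a0fce, 4e7542d, ab19abb, ace3b41, ed2d7aa, f6fa6e1}.
Reachable from ace3b41: {10a0fce, ab19abb, ace3b41}.
In 4e7542d's history but not ace3b41's: {07888d3, 4e7542d, ed2d7aa, f6fa6e1} — 4 commits.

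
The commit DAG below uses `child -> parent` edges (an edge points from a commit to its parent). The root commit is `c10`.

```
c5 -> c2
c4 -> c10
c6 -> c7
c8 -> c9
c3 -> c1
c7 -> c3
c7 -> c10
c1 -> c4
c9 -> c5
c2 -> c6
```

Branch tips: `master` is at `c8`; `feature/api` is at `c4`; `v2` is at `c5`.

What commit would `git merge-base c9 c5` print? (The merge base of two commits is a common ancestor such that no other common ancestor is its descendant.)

c5

Ancestors of c9: {c1, c10, c2, c3, c4, c5, c6, c7, c9}.
Ancestors of c5: {c1, c10, c2, c3, c4, c5, c6, c7}.
Common ancestors: {c1, c10, c2, c3, c4, c5, c6, c7}.
Among these, c5 is not an ancestor of any other common ancestor — it is the merge base.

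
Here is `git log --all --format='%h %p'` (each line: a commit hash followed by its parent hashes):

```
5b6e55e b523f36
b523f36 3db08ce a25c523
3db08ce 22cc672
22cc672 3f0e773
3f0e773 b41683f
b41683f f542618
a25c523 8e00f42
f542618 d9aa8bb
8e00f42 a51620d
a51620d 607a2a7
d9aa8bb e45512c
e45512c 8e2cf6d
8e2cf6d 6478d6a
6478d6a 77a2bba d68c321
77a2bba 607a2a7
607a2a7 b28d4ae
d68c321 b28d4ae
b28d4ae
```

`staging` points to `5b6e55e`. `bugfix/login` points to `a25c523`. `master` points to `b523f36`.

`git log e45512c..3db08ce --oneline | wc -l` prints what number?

Reachable from 3db08ce: {22cc672, 3db08ce, 3f0e773, 607a2a7, 6478d6a, 77a2bba, 8e2cf6d, b28d4ae, b41683f, d68c321, d9aa8bb, e45512c, f542618}.
Reachable from e45512c: {607a2a7, 6478d6a, 77a2bba, 8e2cf6d, b28d4ae, d68c321, e45512c}.
In 3db08ce's history but not e45512c's: {22cc672, 3db08ce, 3f0e773, b41683f, d9aa8bb, f542618} — 6 commits.

6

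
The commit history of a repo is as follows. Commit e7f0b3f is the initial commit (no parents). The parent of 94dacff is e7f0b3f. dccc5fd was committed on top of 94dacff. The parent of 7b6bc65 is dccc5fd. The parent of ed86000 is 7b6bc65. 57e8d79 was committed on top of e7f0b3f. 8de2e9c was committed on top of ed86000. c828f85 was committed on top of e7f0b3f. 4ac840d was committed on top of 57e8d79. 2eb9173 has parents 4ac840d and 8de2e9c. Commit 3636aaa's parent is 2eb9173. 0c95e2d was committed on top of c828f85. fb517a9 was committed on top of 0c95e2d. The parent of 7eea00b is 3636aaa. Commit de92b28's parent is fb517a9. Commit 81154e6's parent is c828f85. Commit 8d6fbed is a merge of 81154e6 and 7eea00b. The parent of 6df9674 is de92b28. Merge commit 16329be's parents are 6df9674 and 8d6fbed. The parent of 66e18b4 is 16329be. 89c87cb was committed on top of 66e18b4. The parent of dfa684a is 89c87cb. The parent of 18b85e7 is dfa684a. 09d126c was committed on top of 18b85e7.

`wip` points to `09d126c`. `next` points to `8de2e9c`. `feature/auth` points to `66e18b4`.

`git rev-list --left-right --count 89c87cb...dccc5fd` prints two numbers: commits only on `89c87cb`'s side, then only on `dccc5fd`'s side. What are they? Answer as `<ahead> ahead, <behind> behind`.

18 ahead, 0 behind

Reachable from 89c87cb: {0c95e2d, 16329be, 2eb9173, 3636aaa, 4ac840d, 57e8d79, 66e18b4, 6df9674, 7b6bc65, 7eea00b, 81154e6, 89c87cb, 8d6fbed, 8de2e9c, 94dacff, c828f85, dccc5fd, de92b28, e7f0b3f, ed86000, fb517a9}.
Reachable from dccc5fd: {94dacff, dccc5fd, e7f0b3f}.
Only in 89c87cb's history (ahead): {0c95e2d, 16329be, 2eb9173, 3636aaa, 4ac840d, 57e8d79, 66e18b4, 6df9674, 7b6bc65, 7eea00b, 81154e6, 89c87cb, 8d6fbed, 8de2e9c, c828f85, de92b28, ed86000, fb517a9} — 18.
Only in dccc5fd's history (behind): {} — 0.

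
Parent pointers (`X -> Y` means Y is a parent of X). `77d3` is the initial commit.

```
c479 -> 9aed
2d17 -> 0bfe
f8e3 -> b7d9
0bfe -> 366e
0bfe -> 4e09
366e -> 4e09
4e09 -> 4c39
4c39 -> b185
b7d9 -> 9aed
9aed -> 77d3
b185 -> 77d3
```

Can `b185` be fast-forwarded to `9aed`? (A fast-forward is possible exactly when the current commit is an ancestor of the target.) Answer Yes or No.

No

A fast-forward from b185 to 9aed is possible iff b185 is an ancestor of 9aed.
Ancestors of 9aed: {77d3, 9aed}.
b185 is not among them, so fast-forward is not possible.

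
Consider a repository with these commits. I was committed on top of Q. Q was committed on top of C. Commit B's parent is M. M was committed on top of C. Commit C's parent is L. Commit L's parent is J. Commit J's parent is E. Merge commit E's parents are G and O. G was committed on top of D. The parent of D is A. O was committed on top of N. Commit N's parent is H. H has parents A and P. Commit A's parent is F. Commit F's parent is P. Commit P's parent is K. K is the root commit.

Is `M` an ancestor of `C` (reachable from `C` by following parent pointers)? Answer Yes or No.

No

Ancestors of C: {A, C, D, E, F, G, H, J, K, L, N, O, P}.
M is not in that set, so it is not an ancestor of C.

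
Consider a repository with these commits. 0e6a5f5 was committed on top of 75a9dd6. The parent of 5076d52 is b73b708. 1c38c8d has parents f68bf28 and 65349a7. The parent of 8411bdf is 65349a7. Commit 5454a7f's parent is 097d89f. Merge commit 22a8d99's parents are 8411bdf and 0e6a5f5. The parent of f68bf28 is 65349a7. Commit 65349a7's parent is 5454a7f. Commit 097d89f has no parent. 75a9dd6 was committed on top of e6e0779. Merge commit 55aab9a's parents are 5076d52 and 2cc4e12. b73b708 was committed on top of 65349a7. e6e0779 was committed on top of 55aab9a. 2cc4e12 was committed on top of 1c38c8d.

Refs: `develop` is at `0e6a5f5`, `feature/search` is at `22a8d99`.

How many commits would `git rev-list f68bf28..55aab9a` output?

Reachable from 55aab9a: {097d89f, 1c38c8d, 2cc4e12, 5076d52, 5454a7f, 55aab9a, 65349a7, b73b708, f68bf28}.
Reachable from f68bf28: {097d89f, 5454a7f, 65349a7, f68bf28}.
In 55aab9a's history but not f68bf28's: {1c38c8d, 2cc4e12, 5076d52, 55aab9a, b73b708} — 5 commits.

5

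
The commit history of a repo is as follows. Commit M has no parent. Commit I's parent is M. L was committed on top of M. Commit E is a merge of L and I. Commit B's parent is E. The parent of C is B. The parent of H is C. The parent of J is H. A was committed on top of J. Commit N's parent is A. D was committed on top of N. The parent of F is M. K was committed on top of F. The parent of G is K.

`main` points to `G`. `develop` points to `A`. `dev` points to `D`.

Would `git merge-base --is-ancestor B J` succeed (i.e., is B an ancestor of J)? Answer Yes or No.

Ancestors of J (commits reachable by following parents): {B, C, E, H, I, J, L, M}.
B is in that set, so it is an ancestor of J.

Yes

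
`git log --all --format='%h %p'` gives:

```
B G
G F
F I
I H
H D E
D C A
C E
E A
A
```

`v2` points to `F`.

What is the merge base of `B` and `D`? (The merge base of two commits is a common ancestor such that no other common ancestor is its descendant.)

D

Ancestors of B: {A, B, C, D, E, F, G, H, I}.
Ancestors of D: {A, C, D, E}.
Common ancestors: {A, C, D, E}.
Among these, D is not an ancestor of any other common ancestor — it is the merge base.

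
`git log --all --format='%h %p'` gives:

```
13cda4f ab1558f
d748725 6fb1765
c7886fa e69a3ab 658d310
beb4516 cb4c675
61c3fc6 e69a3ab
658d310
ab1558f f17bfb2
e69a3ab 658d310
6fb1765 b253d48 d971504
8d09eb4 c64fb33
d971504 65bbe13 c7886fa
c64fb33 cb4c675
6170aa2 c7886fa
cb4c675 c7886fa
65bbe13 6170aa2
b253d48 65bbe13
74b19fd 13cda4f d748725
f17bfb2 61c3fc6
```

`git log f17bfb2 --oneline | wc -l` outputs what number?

4

Walking parent pointers from f17bfb2: reachable set = {61c3fc6, 658d310, e69a3ab, f17bfb2}.
That is 4 commits.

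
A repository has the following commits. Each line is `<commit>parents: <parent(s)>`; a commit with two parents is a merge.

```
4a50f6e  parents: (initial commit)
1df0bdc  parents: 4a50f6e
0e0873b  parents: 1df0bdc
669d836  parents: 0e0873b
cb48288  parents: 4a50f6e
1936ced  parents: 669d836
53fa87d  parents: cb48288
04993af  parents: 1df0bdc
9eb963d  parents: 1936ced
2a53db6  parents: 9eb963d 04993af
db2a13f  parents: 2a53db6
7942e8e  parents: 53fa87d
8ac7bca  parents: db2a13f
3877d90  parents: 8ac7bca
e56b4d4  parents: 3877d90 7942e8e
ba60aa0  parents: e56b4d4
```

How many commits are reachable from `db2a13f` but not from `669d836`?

Reachable from db2a13f: {04993af, 0e0873b, 1936ced, 1df0bdc, 2a53db6, 4a50f6e, 669d836, 9eb963d, db2a13f}.
Reachable from 669d836: {0e0873b, 1df0bdc, 4a50f6e, 669d836}.
In db2a13f's history but not 669d836's: {04993af, 1936ced, 2a53db6, 9eb963d, db2a13f} — 5 commits.

5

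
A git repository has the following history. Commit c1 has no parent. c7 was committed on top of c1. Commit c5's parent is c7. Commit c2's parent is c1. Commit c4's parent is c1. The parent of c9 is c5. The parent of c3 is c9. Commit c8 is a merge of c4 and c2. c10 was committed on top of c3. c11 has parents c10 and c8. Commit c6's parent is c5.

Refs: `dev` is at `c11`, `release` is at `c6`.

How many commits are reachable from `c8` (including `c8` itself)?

4

Walking parent pointers from c8: reachable set = {c1, c2, c4, c8}.
That is 4 commits.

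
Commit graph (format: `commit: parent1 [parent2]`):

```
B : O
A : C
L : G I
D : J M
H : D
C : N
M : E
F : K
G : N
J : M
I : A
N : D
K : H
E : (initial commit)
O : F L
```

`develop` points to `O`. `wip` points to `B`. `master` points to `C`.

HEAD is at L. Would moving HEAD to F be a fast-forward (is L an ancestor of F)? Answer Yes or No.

A fast-forward from L to F is possible iff L is an ancestor of F.
Ancestors of F: {D, E, F, H, J, K, M}.
L is not among them, so fast-forward is not possible.

No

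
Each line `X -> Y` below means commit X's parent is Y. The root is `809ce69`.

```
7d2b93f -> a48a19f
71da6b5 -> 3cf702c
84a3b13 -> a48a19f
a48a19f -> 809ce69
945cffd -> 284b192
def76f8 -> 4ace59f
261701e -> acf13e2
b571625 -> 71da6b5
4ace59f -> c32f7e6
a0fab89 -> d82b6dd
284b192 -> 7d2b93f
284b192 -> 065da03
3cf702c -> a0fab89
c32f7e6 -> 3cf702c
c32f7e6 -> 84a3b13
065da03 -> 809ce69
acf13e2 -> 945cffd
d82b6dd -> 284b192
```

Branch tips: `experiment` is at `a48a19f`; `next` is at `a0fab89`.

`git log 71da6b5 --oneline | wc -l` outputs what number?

9

Walking parent pointers from 71da6b5: reachable set = {065da03, 284b192, 3cf702c, 71da6b5, 7d2b93f, 809ce69, a0fab89, a48a19f, d82b6dd}.
That is 9 commits.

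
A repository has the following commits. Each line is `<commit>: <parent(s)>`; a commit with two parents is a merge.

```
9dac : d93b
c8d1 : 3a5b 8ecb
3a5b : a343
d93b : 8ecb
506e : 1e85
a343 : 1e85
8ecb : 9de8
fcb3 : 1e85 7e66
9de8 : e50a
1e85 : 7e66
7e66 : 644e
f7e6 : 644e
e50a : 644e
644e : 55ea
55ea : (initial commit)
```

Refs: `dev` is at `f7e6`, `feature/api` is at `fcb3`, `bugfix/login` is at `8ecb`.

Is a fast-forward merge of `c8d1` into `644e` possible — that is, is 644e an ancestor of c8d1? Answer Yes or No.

A fast-forward from 644e to c8d1 is possible iff 644e is an ancestor of c8d1.
Ancestors of c8d1: {1e85, 3a5b, 55ea, 644e, 7e66, 8ecb, 9de8, a343, c8d1, e50a}.
644e is among them, so fast-forward is possible.

Yes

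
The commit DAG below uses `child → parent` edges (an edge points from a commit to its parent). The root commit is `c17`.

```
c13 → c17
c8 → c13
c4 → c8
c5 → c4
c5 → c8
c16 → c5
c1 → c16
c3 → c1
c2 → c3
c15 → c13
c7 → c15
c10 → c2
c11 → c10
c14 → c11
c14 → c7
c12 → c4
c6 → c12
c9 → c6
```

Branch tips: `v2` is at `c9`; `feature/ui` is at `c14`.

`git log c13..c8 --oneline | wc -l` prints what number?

1

Reachable from c8: {c13, c17, c8}.
Reachable from c13: {c13, c17}.
In c8's history but not c13's: {c8} — 1 commit.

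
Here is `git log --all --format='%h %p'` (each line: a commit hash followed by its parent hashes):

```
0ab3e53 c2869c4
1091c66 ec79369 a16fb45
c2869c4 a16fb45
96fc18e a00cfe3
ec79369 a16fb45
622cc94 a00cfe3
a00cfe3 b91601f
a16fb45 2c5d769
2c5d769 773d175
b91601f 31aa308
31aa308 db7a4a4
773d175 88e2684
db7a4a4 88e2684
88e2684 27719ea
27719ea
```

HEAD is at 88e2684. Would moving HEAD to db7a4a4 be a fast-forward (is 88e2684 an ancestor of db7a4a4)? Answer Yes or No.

A fast-forward from 88e2684 to db7a4a4 is possible iff 88e2684 is an ancestor of db7a4a4.
Ancestors of db7a4a4: {27719ea, 88e2684, db7a4a4}.
88e2684 is among them, so fast-forward is possible.

Yes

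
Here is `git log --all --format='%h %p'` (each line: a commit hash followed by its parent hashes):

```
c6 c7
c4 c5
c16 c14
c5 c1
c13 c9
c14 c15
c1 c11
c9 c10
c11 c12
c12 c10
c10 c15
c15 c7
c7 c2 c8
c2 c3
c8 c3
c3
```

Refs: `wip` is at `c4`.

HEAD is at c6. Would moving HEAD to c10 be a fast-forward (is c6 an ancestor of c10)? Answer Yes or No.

No

A fast-forward from c6 to c10 is possible iff c6 is an ancestor of c10.
Ancestors of c10: {c10, c15, c2, c3, c7, c8}.
c6 is not among them, so fast-forward is not possible.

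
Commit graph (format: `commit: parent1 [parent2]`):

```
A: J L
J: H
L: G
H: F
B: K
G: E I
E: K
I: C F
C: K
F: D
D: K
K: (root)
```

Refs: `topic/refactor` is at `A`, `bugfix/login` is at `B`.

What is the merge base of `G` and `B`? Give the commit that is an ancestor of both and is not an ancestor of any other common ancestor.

K

Ancestors of G: {C, D, E, F, G, I, K}.
Ancestors of B: {B, K}.
Common ancestors: {K}.
The only common ancestor is K, so it is the merge base.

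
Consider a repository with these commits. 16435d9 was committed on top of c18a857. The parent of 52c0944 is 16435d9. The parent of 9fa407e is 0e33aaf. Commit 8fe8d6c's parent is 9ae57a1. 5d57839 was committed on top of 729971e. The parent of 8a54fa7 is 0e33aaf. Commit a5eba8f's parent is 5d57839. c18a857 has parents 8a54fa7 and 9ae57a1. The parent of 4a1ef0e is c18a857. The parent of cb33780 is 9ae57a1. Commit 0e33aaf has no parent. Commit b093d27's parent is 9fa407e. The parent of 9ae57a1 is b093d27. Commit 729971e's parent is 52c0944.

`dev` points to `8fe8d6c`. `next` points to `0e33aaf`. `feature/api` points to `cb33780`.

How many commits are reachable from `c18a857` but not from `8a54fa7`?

Reachable from c18a857: {0e33aaf, 8a54fa7, 9ae57a1, 9fa407e, b093d27, c18a857}.
Reachable from 8a54fa7: {0e33aaf, 8a54fa7}.
In c18a857's history but not 8a54fa7's: {9ae57a1, 9fa407e, b093d27, c18a857} — 4 commits.

4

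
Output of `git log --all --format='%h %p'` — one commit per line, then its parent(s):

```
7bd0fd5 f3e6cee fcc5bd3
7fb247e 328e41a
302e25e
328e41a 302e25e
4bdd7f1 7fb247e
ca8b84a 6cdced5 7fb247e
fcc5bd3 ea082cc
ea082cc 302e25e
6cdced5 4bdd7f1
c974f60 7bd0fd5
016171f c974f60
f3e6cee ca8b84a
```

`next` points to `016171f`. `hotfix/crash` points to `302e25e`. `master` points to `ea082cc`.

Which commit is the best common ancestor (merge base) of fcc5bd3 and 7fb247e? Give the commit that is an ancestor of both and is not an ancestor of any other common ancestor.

Ancestors of fcc5bd3: {302e25e, ea082cc, fcc5bd3}.
Ancestors of 7fb247e: {302e25e, 328e41a, 7fb247e}.
Common ancestors: {302e25e}.
The only common ancestor is 302e25e, so it is the merge base.

302e25e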